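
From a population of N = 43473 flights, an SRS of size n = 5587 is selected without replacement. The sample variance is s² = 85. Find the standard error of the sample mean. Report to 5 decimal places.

Under SRS without replacement, Var(ȳ) = (1 − f)·s²/n with f = n/N = 5587/43473 = 0.12851655.
Var(ȳ) = (1 − 0.12851655)·85/5587 = 0.87148345·0.015213889 = 0.013258653.
SE(ȳ) = √(0.013258653) = 0.11515.

0.11515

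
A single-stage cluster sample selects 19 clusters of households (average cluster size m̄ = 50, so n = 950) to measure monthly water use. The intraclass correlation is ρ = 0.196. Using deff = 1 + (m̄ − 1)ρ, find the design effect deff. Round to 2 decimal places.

10.60

deff = 1 + (50 − 1)·0.196 = 1 + 9.604 = 10.604.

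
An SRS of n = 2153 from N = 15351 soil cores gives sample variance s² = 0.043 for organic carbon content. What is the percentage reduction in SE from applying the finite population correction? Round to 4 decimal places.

7.2774

f = n/N = 2153/15351 = 0.14025145.
SE_no-fpc = √(s²/n) = 0.0044690191; SE_fpc = √((1−f)s²/n) = 0.0041437919.
Ratio = √(1−f) = 0.92722627. Reduction = 100·(1 − 0.92722627) = 7.2774%.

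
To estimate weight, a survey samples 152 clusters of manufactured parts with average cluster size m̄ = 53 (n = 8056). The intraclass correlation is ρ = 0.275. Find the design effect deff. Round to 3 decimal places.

15.300

deff = 1 + (53 − 1)·0.275 = 1 + 14.3 = 15.3.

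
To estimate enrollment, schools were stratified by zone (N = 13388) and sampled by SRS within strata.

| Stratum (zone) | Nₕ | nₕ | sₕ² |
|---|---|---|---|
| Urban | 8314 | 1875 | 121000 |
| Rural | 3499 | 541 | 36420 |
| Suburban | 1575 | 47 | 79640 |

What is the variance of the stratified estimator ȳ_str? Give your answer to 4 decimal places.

45.9130

Var(ȳ_str) = Σₕ Wₕ²(1 − fₕ)sₕ²/nₕ with Wₕ = Nₕ/N, N = 13388.
Urban: Wₕ = 0.62100388; term = 0.62100388²·(1 − 0.22552321)·121000/1875 = 19.274412.
Rural: Wₕ = 0.26135345; term = 0.26135345²·(1 − 0.15461560)·36420/541 = 3.8873476.
Suburban: Wₕ = 0.11764267; term = 0.11764267²·(1 − 0.02984127)·79640/47 = 22.751283.
Sum = 45.913043.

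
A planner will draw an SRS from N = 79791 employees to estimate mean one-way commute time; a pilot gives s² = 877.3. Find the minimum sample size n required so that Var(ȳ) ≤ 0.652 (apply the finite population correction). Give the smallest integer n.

1324

Without fpc, n₀ = s²/D = 877.3/0.652 = 1345.5521.
With fpc, (1 − n/N)·s²/n ≤ D requires n ≥ n₀/(1 + n₀/N) = 1345.5521/(1 + 1345.5521/79791) = 1323.2377.
Rounding up, n = 1324.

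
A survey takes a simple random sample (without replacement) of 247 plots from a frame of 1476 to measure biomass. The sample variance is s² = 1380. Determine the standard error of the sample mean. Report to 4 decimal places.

Under SRS without replacement, Var(ȳ) = (1 − f)·s²/n with f = n/N = 247/1476 = 0.16734417.
Var(ȳ) = (1 − 0.16734417)·1380/247 = 0.83265583·5.5870445 = 4.6520852.
SE(ȳ) = √(4.6520852) = 2.1569.

2.1569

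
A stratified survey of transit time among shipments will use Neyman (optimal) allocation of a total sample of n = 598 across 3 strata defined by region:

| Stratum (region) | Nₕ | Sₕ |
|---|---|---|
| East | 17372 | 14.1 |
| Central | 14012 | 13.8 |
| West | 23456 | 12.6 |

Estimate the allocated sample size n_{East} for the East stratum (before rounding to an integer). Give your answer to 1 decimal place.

Neyman allocation: nₕ = n·NₕSₕ / Σⱼ NⱼSⱼ.
Σ NⱼSⱼ = 17372·14.1 + 14012·13.8 + 23456·12.6 = 733856.4.
n_{East} = 598·17372·14.1 / 733856.4 = 199.6.

199.6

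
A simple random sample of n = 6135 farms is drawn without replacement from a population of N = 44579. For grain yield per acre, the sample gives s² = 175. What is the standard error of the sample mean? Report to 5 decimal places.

0.15684

Under SRS without replacement, Var(ȳ) = (1 − f)·s²/n with f = n/N = 6135/44579 = 0.13762085.
Var(ȳ) = (1 − 0.13762085)·175/6135 = 0.86237915·0.028524857 = 0.024599242.
SE(ȳ) = √(0.024599242) = 0.15684.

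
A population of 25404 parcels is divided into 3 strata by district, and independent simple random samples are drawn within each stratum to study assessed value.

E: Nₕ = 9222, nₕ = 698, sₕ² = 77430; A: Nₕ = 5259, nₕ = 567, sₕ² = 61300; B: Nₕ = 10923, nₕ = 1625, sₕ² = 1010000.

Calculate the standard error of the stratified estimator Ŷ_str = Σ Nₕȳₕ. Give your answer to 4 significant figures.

273000

Var(Ŷ_str) = Σₕ Nₕ²(1 − fₕ)sₕ²/nₕ.
E: 9222²·(1 − 698/9222)·77430/698 = 8.7201187 × 10^9.
A: 5259²·(1 − 567/5259)·61300/567 = 2.6677098 × 10^9.
B: 10923²·(1 − 1625/10923)·1010000/1625 = 6.3124723 × 10^10.
Sum = 7.4512552 × 10^10.
SE = √(7.4512552 × 10^10) = 273000.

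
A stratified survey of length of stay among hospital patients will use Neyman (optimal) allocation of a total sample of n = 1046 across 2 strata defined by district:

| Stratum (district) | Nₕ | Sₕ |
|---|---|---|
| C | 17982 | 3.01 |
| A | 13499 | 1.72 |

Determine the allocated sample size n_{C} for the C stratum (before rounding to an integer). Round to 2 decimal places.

Neyman allocation: nₕ = n·NₕSₕ / Σⱼ NⱼSⱼ.
Σ NⱼSⱼ = 17982·3.01 + 13499·1.72 = 77344.1.
n_{C} = 1046·17982·3.01 / 77344.1 = 732.00.

732.00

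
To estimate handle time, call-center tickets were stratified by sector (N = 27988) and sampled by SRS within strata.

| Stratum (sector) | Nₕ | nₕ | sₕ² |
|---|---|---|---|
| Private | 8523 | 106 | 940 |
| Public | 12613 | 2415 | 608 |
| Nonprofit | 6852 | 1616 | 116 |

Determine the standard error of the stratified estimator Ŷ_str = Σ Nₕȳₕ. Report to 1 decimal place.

25906.1

Var(Ŷ_str) = Σₕ Nₕ²(1 − fₕ)sₕ²/nₕ.
Private: 8523²·(1 − 106/8523)·940/106 = 6.3616798 × 10^8.
Public: 12613²·(1 − 2415/12613)·608/2415 = 3.2383206 × 10^7.
Nonprofit: 6852²·(1 − 1616/6852)·116/1616 = 2.5753344 × 10^6.
Sum = 6.7112652 × 10^8.
SE = √(6.7112652 × 10^8) = 25906.1.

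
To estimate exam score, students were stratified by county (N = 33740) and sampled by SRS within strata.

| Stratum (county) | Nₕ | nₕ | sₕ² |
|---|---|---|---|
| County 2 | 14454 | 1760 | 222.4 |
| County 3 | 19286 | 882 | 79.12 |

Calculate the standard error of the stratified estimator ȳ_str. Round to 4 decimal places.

0.2199

Var(ȳ_str) = Σₕ Wₕ²(1 − fₕ)sₕ²/nₕ with Wₕ = Nₕ/N, N = 33740.
County 2: Wₕ = 0.42839360; term = 0.42839360²·(1 − 0.12176560)·222.4/1760 = 0.020366599.
County 3: Wₕ = 0.57160640; term = 0.57160640²·(1 − 0.04573266)·79.12/882 = 0.027969321.
Sum = 0.04833592.
SE = √(0.04833592) = 0.2199.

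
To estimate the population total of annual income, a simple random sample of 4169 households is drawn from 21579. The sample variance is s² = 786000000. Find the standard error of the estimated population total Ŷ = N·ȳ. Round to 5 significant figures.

8.4161 × 10^6

Var(Ŷ) = N²·Var(ȳ) = N²·(1 − n/N)·s²/n.
f = 4169/21579 = 0.19319709; Var(ȳ) = 0.80680291·786000000/4169 = 152110.12.
Var(Ŷ) = 21579² · 152110.12 = 7.083057 × 10^13.
SE(Ŷ) = √(7.083057 × 10^13) = 8.4161 × 10^6.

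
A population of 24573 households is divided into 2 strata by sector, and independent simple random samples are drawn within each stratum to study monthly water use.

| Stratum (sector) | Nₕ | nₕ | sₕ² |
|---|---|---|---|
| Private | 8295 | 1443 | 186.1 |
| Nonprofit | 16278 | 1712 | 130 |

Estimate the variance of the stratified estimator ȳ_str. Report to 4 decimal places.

Var(ȳ_str) = Σₕ Wₕ²(1 − fₕ)sₕ²/nₕ with Wₕ = Nₕ/N, N = 24573.
Private: Wₕ = 0.33756562; term = 0.33756562²·(1 − 0.17396022)·186.1/1443 = 0.012139406.
Nonprofit: Wₕ = 0.66243438; term = 0.66243438²·(1 − 0.10517263)·130/1712 = 0.029817044.
Sum = 0.04195645.

0.0420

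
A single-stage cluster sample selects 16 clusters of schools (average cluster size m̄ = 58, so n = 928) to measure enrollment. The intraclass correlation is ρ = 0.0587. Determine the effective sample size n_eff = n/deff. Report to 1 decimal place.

213.5

deff = 1 + (58 − 1)·0.0587 = 1 + 3.3459 = 4.3459.
n_eff = 928 / 4.3459 = 213.5.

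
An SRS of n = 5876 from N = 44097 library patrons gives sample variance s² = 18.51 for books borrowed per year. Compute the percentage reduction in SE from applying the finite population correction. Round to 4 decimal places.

6.9007

f = n/N = 5876/44097 = 0.13325170.
SE_no-fpc = √(s²/n) = 0.05612577; SE_fpc = √((1−f)s²/n) = 0.05225271.
Ratio = √(1−f) = 0.93099318. Reduction = 100·(1 − 0.93099318) = 6.9007%.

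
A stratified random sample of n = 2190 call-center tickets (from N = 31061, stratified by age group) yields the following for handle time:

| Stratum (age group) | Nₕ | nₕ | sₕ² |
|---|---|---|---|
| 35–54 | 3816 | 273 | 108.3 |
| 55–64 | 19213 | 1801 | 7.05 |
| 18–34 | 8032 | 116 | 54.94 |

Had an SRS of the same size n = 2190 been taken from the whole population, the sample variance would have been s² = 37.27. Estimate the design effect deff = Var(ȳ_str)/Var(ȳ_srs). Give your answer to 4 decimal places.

Var(ȳ_str) = Σ Wₕ²(1−fₕ)sₕ²/nₕ with Wₕ = Nₕ/31061:
  35–54: (3816/31061)²·(1−273/3816)·108.3/273 = 0.0055592277
  55–64: (19213/31061)²·(1−1801/19213)·7.05/1801 = 0.0013573392
  18–34: (8032/31061)²·(1−116/8032)·54.94/116 = 0.031212552
  → Var(ȳ_str) = 0.038129119.
Var(ȳ_srs) = (1 − 2190/31061)·37.27/2190 = 0.015818368.
deff = 0.038129119 / 0.015818368 = 2.4104.

2.4104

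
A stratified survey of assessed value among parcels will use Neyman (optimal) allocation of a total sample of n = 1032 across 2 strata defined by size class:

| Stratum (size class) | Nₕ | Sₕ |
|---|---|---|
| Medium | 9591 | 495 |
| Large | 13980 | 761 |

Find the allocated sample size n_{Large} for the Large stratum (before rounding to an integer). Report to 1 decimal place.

Neyman allocation: nₕ = n·NₕSₕ / Σⱼ NⱼSⱼ.
Σ NⱼSⱼ = 9591·495 + 13980·761 = 1.5386325 × 10^7.
n_{Large} = 1032·13980·761 / (1.5386325 × 10^7) = 713.6.

713.6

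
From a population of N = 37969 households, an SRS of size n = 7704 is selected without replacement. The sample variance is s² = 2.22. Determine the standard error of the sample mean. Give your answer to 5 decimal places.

0.01516

Under SRS without replacement, Var(ȳ) = (1 − f)·s²/n with f = n/N = 7704/37969 = 0.20290237.
Var(ȳ) = (1 − 0.20290237)·2.22/7704 = 0.79709763·2.8816199 × 10^-4 = 2.2969324 × 10^-4.
SE(ȳ) = √(2.2969324 × 10^-4) = 0.01516.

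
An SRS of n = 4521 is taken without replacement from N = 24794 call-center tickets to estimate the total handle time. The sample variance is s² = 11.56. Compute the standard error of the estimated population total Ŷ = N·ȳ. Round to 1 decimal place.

Var(Ŷ) = N²·Var(ȳ) = N²·(1 − n/N)·s²/n.
f = 4521/24794 = 0.18234250; Var(ȳ) = 0.81765750·11.56/4521 = 0.0020907146.
Var(Ŷ) = 24794² · 0.0020907146 = 1.285251 × 10^6.
SE(Ŷ) = √(1.285251 × 10^6) = 1133.7.

1133.7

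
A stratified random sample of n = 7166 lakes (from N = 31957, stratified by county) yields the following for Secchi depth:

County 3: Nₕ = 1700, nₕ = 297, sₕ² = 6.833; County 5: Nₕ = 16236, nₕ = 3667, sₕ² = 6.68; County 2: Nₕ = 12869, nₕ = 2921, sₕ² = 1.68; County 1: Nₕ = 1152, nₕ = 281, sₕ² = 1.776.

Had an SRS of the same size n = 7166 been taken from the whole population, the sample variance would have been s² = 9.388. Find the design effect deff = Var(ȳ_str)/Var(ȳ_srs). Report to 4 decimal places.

0.4881

Var(ȳ_str) = Σ Wₕ²(1−fₕ)sₕ²/nₕ with Wₕ = Nₕ/31957:
  County 3: (1700/31957)²·(1−297/1700)·6.833/297 = 5.3731573 × 10^-5
  County 5: (16236/31957)²·(1−3667/16236)·6.68/3667 = 3.6401 × 10^-4
  County 2: (12869/31957)²·(1−2921/12869)·1.68/2921 = 7.2098511 × 10^-5
  County 1: (1152/31957)²·(1−281/1152)·1.776/281 = 6.2097665 × 10^-6
  → Var(ȳ_str) = 4.9604985 × 10^-4.
Var(ȳ_srs) = (1 − 7166/31957)·9.388/7166 = 0.0010163056.
deff = (4.9604985 × 10^-4) / 0.0010163056 = 0.4881.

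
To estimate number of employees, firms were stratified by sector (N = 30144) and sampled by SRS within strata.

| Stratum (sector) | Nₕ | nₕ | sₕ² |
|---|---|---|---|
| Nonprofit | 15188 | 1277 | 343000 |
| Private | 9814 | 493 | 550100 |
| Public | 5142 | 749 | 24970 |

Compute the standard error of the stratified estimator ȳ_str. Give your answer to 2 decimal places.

Var(ȳ_str) = Σₕ Wₕ²(1 − fₕ)sₕ²/nₕ with Wₕ = Nₕ/N, N = 30144.
Nonprofit: Wₕ = 0.50384820; term = 0.50384820²·(1 − 0.08407954)·343000/1277 = 62.45402.
Private: Wₕ = 0.32557059; term = 0.32557059²·(1 − 0.05023436)·550100/493 = 112.33149.
Public: Wₕ = 0.17058121; term = 0.17058121²·(1 − 0.14566317)·24970/749 = 0.82875896.
Sum = 175.61427.
SE = √(175.61427) = 13.25.

13.25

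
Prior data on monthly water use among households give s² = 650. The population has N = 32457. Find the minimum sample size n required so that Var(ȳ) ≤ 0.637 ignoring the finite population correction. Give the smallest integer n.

1021

Without fpc, n₀ = s²/D = 650/0.637 = 1020.4082.
Rounding up, n = 1021.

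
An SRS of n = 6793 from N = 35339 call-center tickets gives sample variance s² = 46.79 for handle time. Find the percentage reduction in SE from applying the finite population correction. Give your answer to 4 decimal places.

10.1236

f = n/N = 6793/35339 = 0.19222389.
SE_no-fpc = √(s²/n) = 0.082993813; SE_fpc = √((1−f)s²/n) = 0.074591822.
Ratio = √(1−f) = 0.89876366. Reduction = 100·(1 − 0.89876366) = 10.1236%.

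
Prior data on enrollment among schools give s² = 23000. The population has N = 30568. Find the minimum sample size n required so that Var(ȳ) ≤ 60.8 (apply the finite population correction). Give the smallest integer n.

374

Without fpc, n₀ = s²/D = 23000/60.8 = 378.2895.
With fpc, (1 − n/N)·s²/n ≤ D requires n ≥ n₀/(1 + n₀/N) = 378.2895/(1 + 378.2895/30568) = 373.6653.
Rounding up, n = 374.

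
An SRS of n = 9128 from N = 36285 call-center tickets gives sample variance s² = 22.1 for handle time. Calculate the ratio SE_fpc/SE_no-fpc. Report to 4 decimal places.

f = n/N = 9128/36285 = 0.25156401.
SE_no-fpc = √(s²/n) = 0.049204896; SE_fpc = √((1−f)s²/n) = 0.042568236.
Ratio = √(1−f) = 0.86512195.

0.8651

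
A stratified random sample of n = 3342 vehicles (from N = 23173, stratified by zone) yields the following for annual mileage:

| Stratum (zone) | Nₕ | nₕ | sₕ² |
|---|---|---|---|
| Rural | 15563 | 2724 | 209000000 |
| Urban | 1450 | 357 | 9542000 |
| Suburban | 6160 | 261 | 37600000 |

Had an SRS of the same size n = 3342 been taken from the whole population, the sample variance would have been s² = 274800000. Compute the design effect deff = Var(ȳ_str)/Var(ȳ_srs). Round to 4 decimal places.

Var(ȳ_str) = Σ Wₕ²(1−fₕ)sₕ²/nₕ with Wₕ = Nₕ/23173:
  Rural: (15563/23173)²·(1−2724/15563)·209000000/2724 = 28549.544
  Urban: (1450/23173)²·(1−357/1450)·9542000/357 = 78.885074
  Suburban: (6160/23173)²·(1−261/6160)·37600000/261 = 9748.5926
  → Var(ȳ_str) = 38377.022.
Var(ȳ_srs) = (1 − 3342/23173)·274800000/3342 = 70367.583.
deff = 38377.022 / 70367.583 = 0.5454.

0.5454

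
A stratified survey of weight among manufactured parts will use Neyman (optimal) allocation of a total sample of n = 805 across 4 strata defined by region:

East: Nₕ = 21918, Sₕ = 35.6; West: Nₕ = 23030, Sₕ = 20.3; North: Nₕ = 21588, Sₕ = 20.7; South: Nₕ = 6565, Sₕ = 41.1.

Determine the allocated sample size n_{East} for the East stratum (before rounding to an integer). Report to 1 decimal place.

Neyman allocation: nₕ = n·NₕSₕ / Σⱼ NⱼSⱼ.
Σ NⱼSⱼ = 21918·35.6 + 23030·20.3 + 21588·20.7 + 6565·41.1 = 1.9644829 × 10^6.
n_{East} = 805·21918·35.6 / (1.9644829 × 10^6) = 319.7.

319.7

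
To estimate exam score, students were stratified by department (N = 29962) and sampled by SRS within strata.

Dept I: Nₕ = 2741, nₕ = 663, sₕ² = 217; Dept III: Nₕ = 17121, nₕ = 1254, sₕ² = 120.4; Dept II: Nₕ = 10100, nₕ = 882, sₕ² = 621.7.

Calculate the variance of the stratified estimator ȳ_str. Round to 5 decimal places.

Var(ȳ_str) = Σₕ Wₕ²(1 − fₕ)sₕ²/nₕ with Wₕ = Nₕ/N, N = 29962.
Dept I: Wₕ = 0.09148254; term = 0.09148254²·(1 − 0.24188252)·217/663 = 0.0020766303.
Dept III: Wₕ = 0.57142380; term = 0.57142380²·(1 − 0.07324339)·120.4/1254 = 0.029054359.
Dept II: Wₕ = 0.33709365; term = 0.33709365²·(1 − 0.08732673)·621.7/882 = 0.073101916.
Sum = 0.10423291.

0.10423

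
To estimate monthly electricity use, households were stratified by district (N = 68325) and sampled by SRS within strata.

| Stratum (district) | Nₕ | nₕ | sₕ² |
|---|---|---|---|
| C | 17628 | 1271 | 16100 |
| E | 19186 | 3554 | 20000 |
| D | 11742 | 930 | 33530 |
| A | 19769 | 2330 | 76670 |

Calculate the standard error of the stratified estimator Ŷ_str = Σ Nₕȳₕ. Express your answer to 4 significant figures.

Var(Ŷ_str) = Σₕ Nₕ²(1 − fₕ)sₕ²/nₕ.
C: 17628²·(1 − 1271/17628)·16100/1271 = 3.6524731 × 10^9.
E: 19186²·(1 − 3554/19186)·20000/3554 = 1.6877634 × 10^9.
D: 11742²·(1 − 930/11742)·33530/930 = 4.5771877 × 10^9.
A: 19769²·(1 − 2330/19769)·76670/2330 = 1.1344251 × 10^10.
Sum = 2.1261675 × 10^10.
SE = √(2.1261675 × 10^10) = 145800.

145800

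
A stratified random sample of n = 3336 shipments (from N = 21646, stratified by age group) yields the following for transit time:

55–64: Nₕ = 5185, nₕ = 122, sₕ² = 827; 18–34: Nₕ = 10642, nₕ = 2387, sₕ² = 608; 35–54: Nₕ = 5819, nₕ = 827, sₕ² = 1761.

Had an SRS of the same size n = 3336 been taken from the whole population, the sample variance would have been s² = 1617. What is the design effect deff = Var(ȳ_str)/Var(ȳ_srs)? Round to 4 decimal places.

Var(ȳ_str) = Σ Wₕ²(1−fₕ)sₕ²/nₕ with Wₕ = Nₕ/21646:
  55–64: (5185/21646)²·(1−122/5185)·827/122 = 0.37979309
  18–34: (10642/21646)²·(1−2387/10642)·608/2387 = 0.047756906
  35–54: (5819/21646)²·(1−827/5819)·1761/827 = 0.13201445
  → Var(ȳ_str) = 0.55956445.
Var(ȳ_srs) = (1 − 3336/21646)·1617/3336 = 0.41001021.
deff = 0.55956445 / 0.41001021 = 1.3648.

1.3648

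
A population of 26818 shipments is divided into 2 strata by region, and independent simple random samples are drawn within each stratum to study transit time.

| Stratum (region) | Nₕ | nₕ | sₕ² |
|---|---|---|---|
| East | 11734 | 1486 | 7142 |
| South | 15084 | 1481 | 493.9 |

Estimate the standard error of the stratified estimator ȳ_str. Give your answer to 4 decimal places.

Var(ȳ_str) = Σₕ Wₕ²(1 − fₕ)sₕ²/nₕ with Wₕ = Nₕ/N, N = 26818.
East: Wₕ = 0.43754195; term = 0.43754195²·(1 − 0.12664053)·7142/1486 = 0.80358804.
South: Wₕ = 0.56245805; term = 0.56245805²·(1 − 0.09818351)·493.9/1481 = 0.095144221.
Sum = 0.89873226.
SE = √(0.89873226) = 0.9480.

0.9480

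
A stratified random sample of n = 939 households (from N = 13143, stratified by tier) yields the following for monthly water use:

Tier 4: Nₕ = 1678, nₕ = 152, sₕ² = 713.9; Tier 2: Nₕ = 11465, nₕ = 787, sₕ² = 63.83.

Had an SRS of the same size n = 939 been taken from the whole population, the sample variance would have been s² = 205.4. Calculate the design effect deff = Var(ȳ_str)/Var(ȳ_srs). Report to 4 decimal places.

Var(ȳ_str) = Σ Wₕ²(1−fₕ)sₕ²/nₕ with Wₕ = Nₕ/13143:
  Tier 4: (1678/13143)²·(1−152/1678)·713.9/152 = 0.069622765
  Tier 2: (11465/13143)²·(1−787/11465)·63.83/787 = 0.0574811
  → Var(ȳ_str) = 0.12710387.
Var(ȳ_srs) = (1 − 939/13143)·205.4/939 = 0.20311525.
deff = 0.12710387 / 0.20311525 = 0.6258.

0.6258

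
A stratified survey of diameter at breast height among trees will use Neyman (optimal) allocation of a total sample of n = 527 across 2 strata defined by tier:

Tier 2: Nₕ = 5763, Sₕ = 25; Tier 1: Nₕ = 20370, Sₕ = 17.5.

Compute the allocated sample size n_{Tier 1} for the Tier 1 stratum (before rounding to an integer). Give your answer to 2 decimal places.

375.31

Neyman allocation: nₕ = n·NₕSₕ / Σⱼ NⱼSⱼ.
Σ NⱼSⱼ = 5763·25 + 20370·17.5 = 500550.
n_{Tier 1} = 527·20370·17.5 / 500550 = 375.31.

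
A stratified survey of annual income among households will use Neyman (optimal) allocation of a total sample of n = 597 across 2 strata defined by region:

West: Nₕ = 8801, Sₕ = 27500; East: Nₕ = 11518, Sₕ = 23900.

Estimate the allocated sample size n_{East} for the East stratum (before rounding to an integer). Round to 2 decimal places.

317.69

Neyman allocation: nₕ = n·NₕSₕ / Σⱼ NⱼSⱼ.
Σ NⱼSⱼ = 8801·27500 + 11518·23900 = 5.173077 × 10^8.
n_{East} = 597·11518·23900 / (5.173077 × 10^8) = 317.69.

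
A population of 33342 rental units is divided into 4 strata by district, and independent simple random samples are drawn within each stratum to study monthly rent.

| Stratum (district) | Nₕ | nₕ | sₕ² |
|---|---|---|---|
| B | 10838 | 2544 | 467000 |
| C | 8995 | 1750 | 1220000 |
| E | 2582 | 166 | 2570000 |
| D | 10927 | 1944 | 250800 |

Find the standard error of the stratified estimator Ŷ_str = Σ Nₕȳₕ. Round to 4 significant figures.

413700

Var(Ŷ_str) = Σₕ Nₕ²(1 − fₕ)sₕ²/nₕ.
B: 10838²·(1 − 2544/10838)·467000/2544 = 1.6501102 × 10^10.
C: 8995²·(1 − 1750/8995)·1220000/1750 = 4.5431946 × 10^10.
E: 2582²·(1 − 166/2582)·2570000/166 = 9.6577999 × 10^10.
D: 10927²·(1 − 1944/10927)·250800/1944 = 1.2663496 × 10^10.
Sum = 1.7117454 × 10^11.
SE = √(1.7117454 × 10^11) = 413700.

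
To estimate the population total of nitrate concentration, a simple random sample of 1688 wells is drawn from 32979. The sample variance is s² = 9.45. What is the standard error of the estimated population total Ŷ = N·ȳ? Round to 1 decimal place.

2403.6

Var(Ŷ) = N²·Var(ȳ) = N²·(1 − n/N)·s²/n.
f = 1688/32979 = 0.05118409; Var(ȳ) = 0.94881591·9.45/1688 = 0.0053117952.
Var(Ŷ) = 32979² · 0.0053117952 = 5.7771852 × 10^6.
SE(Ŷ) = √(5.7771852 × 10^6) = 2403.6.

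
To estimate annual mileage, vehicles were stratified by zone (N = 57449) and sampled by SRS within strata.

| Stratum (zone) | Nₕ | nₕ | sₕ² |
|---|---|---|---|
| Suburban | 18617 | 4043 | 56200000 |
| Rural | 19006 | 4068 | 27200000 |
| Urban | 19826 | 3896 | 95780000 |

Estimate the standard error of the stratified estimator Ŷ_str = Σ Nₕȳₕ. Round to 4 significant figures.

Var(Ŷ_str) = Σₕ Nₕ²(1 − fₕ)sₕ²/nₕ.
Suburban: 18617²·(1 − 4043/18617)·56200000/4043 = 3.7715601 × 10^12.
Rural: 19006²·(1 − 4068/19006)·27200000/4068 = 1.8983275 × 10^12.
Urban: 19826²·(1 − 3896/19826)·95780000/3896 = 7.7643796 × 10^12.
Sum = 1.3434267 × 10^13.
SE = √(1.3434267 × 10^13) = 3.665 × 10^6.

3.665 × 10^6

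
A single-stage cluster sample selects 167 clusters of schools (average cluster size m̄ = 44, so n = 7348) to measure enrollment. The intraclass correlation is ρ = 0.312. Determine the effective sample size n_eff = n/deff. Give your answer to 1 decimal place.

509.7

deff = 1 + (44 − 1)·0.312 = 1 + 13.416 = 14.416.
n_eff = 7348 / 14.416 = 509.7.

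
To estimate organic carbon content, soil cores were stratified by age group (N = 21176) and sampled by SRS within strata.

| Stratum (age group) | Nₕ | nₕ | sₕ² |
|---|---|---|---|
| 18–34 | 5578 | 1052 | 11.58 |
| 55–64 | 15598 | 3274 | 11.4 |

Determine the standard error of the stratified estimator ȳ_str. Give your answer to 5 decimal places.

0.04596

Var(ȳ_str) = Σₕ Wₕ²(1 − fₕ)sₕ²/nₕ with Wₕ = Nₕ/N, N = 21176.
18–34: Wₕ = 0.26341141; term = 0.26341141²·(1 − 0.18859806)·11.58/1052 = 6.1972358 × 10^-4.
55–64: Wₕ = 0.73658859; term = 0.73658859²·(1 − 0.20989870)·11.4/3274 = 0.0014926532.
Sum = 0.0021123768.
SE = √(0.0021123768) = 0.04596.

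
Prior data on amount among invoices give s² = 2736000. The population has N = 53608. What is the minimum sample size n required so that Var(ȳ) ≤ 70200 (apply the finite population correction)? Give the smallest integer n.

39

Without fpc, n₀ = s²/D = 2736000/70200 = 38.9744.
With fpc, (1 − n/N)·s²/n ≤ D requires n ≥ n₀/(1 + n₀/N) = 38.9744/(1 + 38.9744/53608) = 38.9461.
Rounding up, n = 39.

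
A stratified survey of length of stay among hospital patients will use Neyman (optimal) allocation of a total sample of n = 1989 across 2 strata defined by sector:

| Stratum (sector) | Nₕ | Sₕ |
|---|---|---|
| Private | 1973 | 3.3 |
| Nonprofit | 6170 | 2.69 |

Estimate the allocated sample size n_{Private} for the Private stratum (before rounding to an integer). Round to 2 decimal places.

Neyman allocation: nₕ = n·NₕSₕ / Σⱼ NⱼSⱼ.
Σ NⱼSⱼ = 1973·3.3 + 6170·2.69 = 23108.2.
n_{Private} = 1989·1973·3.3 / 23108.2 = 560.41.

560.41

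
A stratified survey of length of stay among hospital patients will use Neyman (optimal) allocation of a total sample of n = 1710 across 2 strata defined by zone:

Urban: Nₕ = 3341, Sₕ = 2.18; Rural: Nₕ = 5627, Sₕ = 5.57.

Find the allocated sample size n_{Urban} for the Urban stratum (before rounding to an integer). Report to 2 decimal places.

Neyman allocation: nₕ = n·NₕSₕ / Σⱼ NⱼSⱼ.
Σ NⱼSⱼ = 3341·2.18 + 5627·5.57 = 38625.77.
n_{Urban} = 1710·3341·2.18 / 38625.77 = 322.44.

322.44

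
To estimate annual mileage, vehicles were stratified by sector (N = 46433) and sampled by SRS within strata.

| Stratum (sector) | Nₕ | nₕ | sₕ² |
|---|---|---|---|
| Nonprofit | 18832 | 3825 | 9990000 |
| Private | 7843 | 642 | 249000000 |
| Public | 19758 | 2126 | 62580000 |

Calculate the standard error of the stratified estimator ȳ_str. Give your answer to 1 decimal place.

123.5

Var(ȳ_str) = Σₕ Wₕ²(1 − fₕ)sₕ²/nₕ with Wₕ = Nₕ/N, N = 46433.
Nonprofit: Wₕ = 0.40557362; term = 0.40557362²·(1 − 0.20311172)·9990000/3825 = 342.35044.
Private: Wₕ = 0.16891004; term = 0.16891004²·(1 − 0.08185643)·249000000/642 = 10159.816.
Public: Wₕ = 0.42551634; term = 0.42551634²·(1 − 0.10760198)·62580000/2126 = 4756.2357.
Sum = 15258.402.
SE = √(15258.402) = 123.5.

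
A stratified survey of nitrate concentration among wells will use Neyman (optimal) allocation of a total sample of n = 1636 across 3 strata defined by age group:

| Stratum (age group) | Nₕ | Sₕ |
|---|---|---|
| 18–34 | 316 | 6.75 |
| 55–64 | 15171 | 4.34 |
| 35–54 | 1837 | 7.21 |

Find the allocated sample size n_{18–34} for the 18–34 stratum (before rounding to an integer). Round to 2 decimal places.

Neyman allocation: nₕ = n·NₕSₕ / Σⱼ NⱼSⱼ.
Σ NⱼSⱼ = 316·6.75 + 15171·4.34 + 1837·7.21 = 81219.91.
n_{18–34} = 1636·316·6.75 / 81219.91 = 42.96.

42.96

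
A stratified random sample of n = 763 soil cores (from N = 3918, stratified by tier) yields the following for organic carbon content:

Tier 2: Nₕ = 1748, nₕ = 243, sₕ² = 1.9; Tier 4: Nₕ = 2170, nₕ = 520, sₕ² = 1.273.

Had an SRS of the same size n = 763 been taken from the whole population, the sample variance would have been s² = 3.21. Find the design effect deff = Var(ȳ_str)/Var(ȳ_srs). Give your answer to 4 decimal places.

Var(ȳ_str) = Σ Wₕ²(1−fₕ)sₕ²/nₕ with Wₕ = Nₕ/3918:
  Tier 2: (1748/3918)²·(1−243/1748)·1.9/243 = 0.0013399741
  Tier 4: (2170/3918)²·(1−520/2170)·1.273/520 = 5.7100495 × 10^-4
  → Var(ȳ_str) = 0.0019109791.
Var(ȳ_srs) = (1 − 763/3918)·3.21/763 = 0.0033877818.
deff = 0.0019109791 / 0.0033877818 = 0.5641.

0.5641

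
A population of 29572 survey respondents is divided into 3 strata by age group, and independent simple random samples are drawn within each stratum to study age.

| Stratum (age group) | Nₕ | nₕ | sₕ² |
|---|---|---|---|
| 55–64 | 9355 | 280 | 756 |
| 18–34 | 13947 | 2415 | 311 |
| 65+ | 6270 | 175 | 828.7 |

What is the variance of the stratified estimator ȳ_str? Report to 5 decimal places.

Var(ȳ_str) = Σₕ Wₕ²(1 − fₕ)sₕ²/nₕ with Wₕ = Nₕ/N, N = 29572.
55–64: Wₕ = 0.31634654; term = 0.31634654²·(1 − 0.02993052)·756/280 = 0.26211556.
18–34: Wₕ = 0.47162857; term = 0.47162857²·(1 − 0.17315552)·311/2415 = 0.023684668.
65+: Wₕ = 0.21202489; term = 0.21202489²·(1 − 0.02791069)·828.7/175 = 0.20693748.
Sum = 0.49273771.

0.49274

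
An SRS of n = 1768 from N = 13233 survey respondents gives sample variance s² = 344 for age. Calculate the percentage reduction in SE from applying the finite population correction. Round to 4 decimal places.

6.9197

f = n/N = 1768/13233 = 0.13360538.
SE_no-fpc = √(s²/n) = 0.44110105; SE_fpc = √((1−f)s²/n) = 0.41057827.
Ratio = √(1−f) = 0.93080321. Reduction = 100·(1 − 0.93080321) = 6.9197%.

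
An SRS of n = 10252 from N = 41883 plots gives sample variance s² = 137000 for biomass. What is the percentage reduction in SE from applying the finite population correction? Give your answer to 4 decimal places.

13.0964

f = n/N = 10252/41883 = 0.24477712.
SE_no-fpc = √(s²/n) = 3.6555774; SE_fpc = √((1−f)s²/n) = 3.1768269.
Ratio = √(1−f) = 0.86903561. Reduction = 100·(1 − 0.86903561) = 13.0964%.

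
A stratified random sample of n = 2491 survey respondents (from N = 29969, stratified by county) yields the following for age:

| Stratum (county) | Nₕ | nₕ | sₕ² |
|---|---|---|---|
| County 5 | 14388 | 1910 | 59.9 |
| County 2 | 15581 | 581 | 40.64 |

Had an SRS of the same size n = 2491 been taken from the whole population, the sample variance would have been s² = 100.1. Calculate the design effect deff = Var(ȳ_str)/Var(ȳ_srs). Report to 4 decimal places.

Var(ȳ_str) = Σ Wₕ²(1−fₕ)sₕ²/nₕ with Wₕ = Nₕ/29969:
  County 5: (14388/29969)²·(1−1910/14388)·59.9/1910 = 0.0062689436
  County 2: (15581/29969)²·(1−581/15581)·40.64/581 = 0.018202023
  → Var(ȳ_str) = 0.024470967.
Var(ȳ_srs) = (1 − 2491/29969)·100.1/2491 = 0.036844547.
deff = 0.024470967 / 0.036844547 = 0.6642.

0.6642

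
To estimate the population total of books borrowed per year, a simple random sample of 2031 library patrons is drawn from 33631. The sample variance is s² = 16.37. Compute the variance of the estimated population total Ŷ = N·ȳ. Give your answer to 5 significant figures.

8.5658 × 10^6

Var(Ŷ) = N²·Var(ȳ) = N²·(1 − n/N)·s²/n.
f = 2031/33631 = 0.06039071; Var(ȳ) = 0.93960929·16.37/2031 = 0.0075733156.
Var(Ŷ) = 33631² · 0.0075733156 = 8.5657544 × 10^6.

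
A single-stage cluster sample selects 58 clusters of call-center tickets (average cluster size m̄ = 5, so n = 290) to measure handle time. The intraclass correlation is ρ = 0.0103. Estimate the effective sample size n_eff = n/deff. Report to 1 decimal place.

deff = 1 + (5 − 1)·0.0103 = 1 + 0.0412 = 1.0412.
n_eff = 290 / 1.0412 = 278.5.

278.5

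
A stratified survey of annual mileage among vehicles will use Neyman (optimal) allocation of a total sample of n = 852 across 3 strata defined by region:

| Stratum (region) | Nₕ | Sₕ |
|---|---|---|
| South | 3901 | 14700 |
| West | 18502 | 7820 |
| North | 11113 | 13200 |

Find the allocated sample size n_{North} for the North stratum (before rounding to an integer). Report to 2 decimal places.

358.40

Neyman allocation: nₕ = n·NₕSₕ / Σⱼ NⱼSⱼ.
Σ NⱼSⱼ = 3901·14700 + 18502·7820 + 11113·13200 = 3.4872194 × 10^8.
n_{North} = 852·11113·13200 / (3.4872194 × 10^8) = 358.40.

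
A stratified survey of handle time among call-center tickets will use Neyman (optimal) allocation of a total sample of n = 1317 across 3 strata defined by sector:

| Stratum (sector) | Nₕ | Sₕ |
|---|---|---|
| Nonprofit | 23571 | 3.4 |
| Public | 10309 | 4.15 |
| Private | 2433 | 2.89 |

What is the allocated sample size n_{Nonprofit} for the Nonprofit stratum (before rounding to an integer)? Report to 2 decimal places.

Neyman allocation: nₕ = n·NₕSₕ / Σⱼ NⱼSⱼ.
Σ NⱼSⱼ = 23571·3.4 + 10309·4.15 + 2433·2.89 = 129955.12.
n_{Nonprofit} = 1317·23571·3.4 / 129955.12 = 812.17.

812.17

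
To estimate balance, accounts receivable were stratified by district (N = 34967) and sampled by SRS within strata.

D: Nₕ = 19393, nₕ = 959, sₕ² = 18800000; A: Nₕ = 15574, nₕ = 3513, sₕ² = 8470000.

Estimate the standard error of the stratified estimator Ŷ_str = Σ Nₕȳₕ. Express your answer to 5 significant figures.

2.7315 × 10^6

Var(Ŷ_str) = Σₕ Nₕ²(1 − fₕ)sₕ²/nₕ.
D: 19393²·(1 − 959/19393)·18800000/959 = 7.008157 × 10^12.
A: 15574²·(1 − 3513/15574)·8470000/3513 = 4.5288585 × 10^11.
Sum = 7.4610429 × 10^12.
SE = √(7.4610429 × 10^12) = 2.7315 × 10^6.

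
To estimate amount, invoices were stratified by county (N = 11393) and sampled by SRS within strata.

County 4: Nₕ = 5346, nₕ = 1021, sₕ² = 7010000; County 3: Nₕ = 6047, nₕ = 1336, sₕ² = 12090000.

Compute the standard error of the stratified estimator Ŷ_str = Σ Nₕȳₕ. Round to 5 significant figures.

645400

Var(Ŷ_str) = Σₕ Nₕ²(1 − fₕ)sₕ²/nₕ.
County 4: 5346²·(1 − 1021/5346)·7010000/1021 = 1.5874766 × 10^11.
County 3: 6047²·(1 − 1336/6047)·12090000/1336 = 2.5779407 × 10^11.
Sum = 4.1654173 × 10^11.
SE = √(4.1654173 × 10^11) = 645400.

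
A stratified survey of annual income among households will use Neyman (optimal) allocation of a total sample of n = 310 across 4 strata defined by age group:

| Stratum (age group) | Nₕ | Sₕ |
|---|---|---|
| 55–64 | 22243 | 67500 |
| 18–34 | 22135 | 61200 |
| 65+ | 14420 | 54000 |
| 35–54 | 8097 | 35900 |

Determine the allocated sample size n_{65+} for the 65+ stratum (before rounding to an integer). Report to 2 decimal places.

Neyman allocation: nₕ = n·NₕSₕ / Σⱼ NⱼSⱼ.
Σ NⱼSⱼ = 22243·67500 + 22135·61200 + 14420·54000 + 8097·35900 = 3.9254268 × 10^9.
n_{65+} = 310·14420·54000 / (3.9254268 × 10^9) = 61.49.

61.49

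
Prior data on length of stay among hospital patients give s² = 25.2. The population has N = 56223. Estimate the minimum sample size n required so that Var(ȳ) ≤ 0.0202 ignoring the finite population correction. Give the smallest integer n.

Without fpc, n₀ = s²/D = 25.2/0.0202 = 1247.5248.
Rounding up, n = 1248.

1248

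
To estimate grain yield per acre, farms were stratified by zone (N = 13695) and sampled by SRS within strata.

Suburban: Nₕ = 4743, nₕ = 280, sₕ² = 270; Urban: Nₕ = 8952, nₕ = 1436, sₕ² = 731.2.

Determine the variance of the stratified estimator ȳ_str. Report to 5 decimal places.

0.29150

Var(ȳ_str) = Σₕ Wₕ²(1 − fₕ)sₕ²/nₕ with Wₕ = Nₕ/N, N = 13695.
Suburban: Wₕ = 0.34633078; term = 0.34633078²·(1 − 0.05903437)·270/280 = 0.10883327.
Urban: Wₕ = 0.65366922; term = 0.65366922²·(1 − 0.16041108)·731.2/1436 = 0.18266886.
Sum = 0.29150213.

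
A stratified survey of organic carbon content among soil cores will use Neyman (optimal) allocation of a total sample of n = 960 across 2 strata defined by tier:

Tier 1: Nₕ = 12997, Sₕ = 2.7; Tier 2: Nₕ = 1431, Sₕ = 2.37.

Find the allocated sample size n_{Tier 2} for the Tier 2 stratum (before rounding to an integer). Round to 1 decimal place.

84.6

Neyman allocation: nₕ = n·NₕSₕ / Σⱼ NⱼSⱼ.
Σ NⱼSⱼ = 12997·2.7 + 1431·2.37 = 38483.37.
n_{Tier 2} = 960·1431·2.37 / 38483.37 = 84.6.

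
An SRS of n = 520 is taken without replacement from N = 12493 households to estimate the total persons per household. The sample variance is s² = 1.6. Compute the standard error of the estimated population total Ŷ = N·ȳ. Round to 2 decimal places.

Var(Ŷ) = N²·Var(ȳ) = N²·(1 − n/N)·s²/n.
f = 520/12493 = 0.04162331; Var(ȳ) = 0.95837669·1.6/520 = 0.0029488514.
Var(Ŷ) = 12493² · 0.0029488514 = 460242.13.
SE(Ŷ) = √(460242.13) = 678.41.

678.41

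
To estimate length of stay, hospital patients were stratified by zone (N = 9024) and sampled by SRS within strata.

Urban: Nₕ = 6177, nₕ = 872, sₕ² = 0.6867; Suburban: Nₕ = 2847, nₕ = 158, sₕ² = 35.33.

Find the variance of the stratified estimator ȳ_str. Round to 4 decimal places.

Var(ȳ_str) = Σₕ Wₕ²(1 − fₕ)sₕ²/nₕ with Wₕ = Nₕ/N, N = 9024.
Urban: Wₕ = 0.68450798; term = 0.68450798²·(1 − 0.14116885)·0.6867/872 = 3.1689499 × 10^-4.
Suburban: Wₕ = 0.31549202; term = 0.31549202²·(1 − 0.05549701)·35.33/158 = 0.021021643.
Sum = 0.021338538.

0.0213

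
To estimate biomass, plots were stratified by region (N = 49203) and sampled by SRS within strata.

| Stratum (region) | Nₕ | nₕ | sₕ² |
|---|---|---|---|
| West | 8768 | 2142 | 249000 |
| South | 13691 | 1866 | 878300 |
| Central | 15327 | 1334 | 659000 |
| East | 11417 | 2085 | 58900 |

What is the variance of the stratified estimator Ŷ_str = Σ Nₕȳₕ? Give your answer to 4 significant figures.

Var(Ŷ_str) = Σₕ Nₕ²(1 − fₕ)sₕ²/nₕ.
West: 8768²·(1 − 2142/8768)·249000/2142 = 6.7535459 × 10^9.
South: 13691²·(1 − 1866/13691)·878300/1866 = 7.6202209 × 10^10.
Central: 15327²·(1 − 1334/15327)·659000/1334 = 1.0594917 × 10^11.
East: 11417²·(1 − 2085/11417)·58900/2085 = 3.0097884 × 10^9.
Sum = 1.9191471 × 10^11.

1.919 × 10^11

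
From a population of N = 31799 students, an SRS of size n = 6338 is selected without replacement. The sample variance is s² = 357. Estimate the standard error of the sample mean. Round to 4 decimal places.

0.2124

Under SRS without replacement, Var(ȳ) = (1 − f)·s²/n with f = n/N = 6338/31799 = 0.19931444.
Var(ȳ) = (1 − 0.19931444)·357/6338 = 0.80068556·0.056326917 = 0.045100149.
SE(ȳ) = √(0.045100149) = 0.2124.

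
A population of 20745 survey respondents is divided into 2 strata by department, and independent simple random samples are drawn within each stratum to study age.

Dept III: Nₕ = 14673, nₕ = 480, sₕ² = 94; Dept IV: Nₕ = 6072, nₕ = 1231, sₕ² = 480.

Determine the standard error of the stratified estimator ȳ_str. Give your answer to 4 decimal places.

Var(ȳ_str) = Σₕ Wₕ²(1 − fₕ)sₕ²/nₕ with Wₕ = Nₕ/N, N = 20745.
Dept III: Wₕ = 0.70730296; term = 0.70730296²·(1 − 0.03271315)·94/480 = 0.094766067.
Dept IV: Wₕ = 0.29269704; term = 0.29269704²·(1 − 0.20273386)·480/1231 = 0.026633188.
Sum = 0.12139926.
SE = √(0.12139926) = 0.3484.

0.3484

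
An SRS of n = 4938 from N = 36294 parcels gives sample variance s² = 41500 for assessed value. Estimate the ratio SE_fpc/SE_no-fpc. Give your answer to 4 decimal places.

0.9295

f = n/N = 4938/36294 = 0.13605555.
SE_no-fpc = √(s²/n) = 2.8990019; SE_fpc = √((1−f)s²/n) = 2.6945821.
Ratio = √(1−f) = 0.92948612.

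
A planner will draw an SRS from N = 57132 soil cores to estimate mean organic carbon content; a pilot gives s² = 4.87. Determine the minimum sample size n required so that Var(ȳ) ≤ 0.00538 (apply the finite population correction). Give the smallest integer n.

892

Without fpc, n₀ = s²/D = 4.87/0.00538 = 905.2045.
With fpc, (1 − n/N)·s²/n ≤ D requires n ≥ n₀/(1 + n₀/N) = 905.2045/(1 + 905.2045/57132) = 891.0861.
Rounding up, n = 892.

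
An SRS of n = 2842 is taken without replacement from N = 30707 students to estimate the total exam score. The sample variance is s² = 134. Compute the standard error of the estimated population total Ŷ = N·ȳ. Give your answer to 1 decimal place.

Var(Ŷ) = N²·Var(ȳ) = N²·(1 − n/N)·s²/n.
f = 2842/30707 = 0.09255219; Var(ȳ) = 0.90744781·134/2842 = 0.042786069.
Var(Ŷ) = 30707² · 0.042786069 = 4.0343834 × 10^7.
SE(Ŷ) = √(4.0343834 × 10^7) = 6351.7.

6351.7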